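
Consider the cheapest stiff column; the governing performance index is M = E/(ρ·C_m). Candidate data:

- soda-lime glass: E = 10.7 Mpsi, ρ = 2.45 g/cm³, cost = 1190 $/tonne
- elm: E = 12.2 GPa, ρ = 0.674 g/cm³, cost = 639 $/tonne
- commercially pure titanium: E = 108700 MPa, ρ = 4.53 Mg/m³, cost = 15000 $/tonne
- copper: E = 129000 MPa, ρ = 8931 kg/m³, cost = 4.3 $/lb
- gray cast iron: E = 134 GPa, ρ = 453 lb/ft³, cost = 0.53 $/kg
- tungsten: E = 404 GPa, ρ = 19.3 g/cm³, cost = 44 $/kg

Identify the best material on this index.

gray cast iron

After converting to SI:
  soda-lime glass: E = 73.77 GPa, ρ = 2450 kg/m³, cost = 1.190 $/kg
  elm: E = 12.20 GPa, ρ = 674.0 kg/m³, cost = 0.6390 $/kg
  commercially pure titanium: E = 108.7 GPa, ρ = 4530 kg/m³, cost = 15.00 $/kg
  copper: E = 129.0 GPa, ρ = 8931 kg/m³, cost = 9.480 $/kg
  gray cast iron: E = 134.0 GPa, ρ = 7256 kg/m³, cost = 0.5300 $/kg
  tungsten: E = 404.0 GPa, ρ = 19300 kg/m³, cost = 44.00 $/kg
  gray cast iron: M = 34.8 MN·m per $
  elm: M = 28.3 MN·m per $
  soda-lime glass: M = 25.3 MN·m per $
  commercially pure titanium: M = 1.60 MN·m per $
  copper: M = 1.52 MN·m per $
  tungsten: M = 0.476 MN·m per $
Gray cast iron has the largest M.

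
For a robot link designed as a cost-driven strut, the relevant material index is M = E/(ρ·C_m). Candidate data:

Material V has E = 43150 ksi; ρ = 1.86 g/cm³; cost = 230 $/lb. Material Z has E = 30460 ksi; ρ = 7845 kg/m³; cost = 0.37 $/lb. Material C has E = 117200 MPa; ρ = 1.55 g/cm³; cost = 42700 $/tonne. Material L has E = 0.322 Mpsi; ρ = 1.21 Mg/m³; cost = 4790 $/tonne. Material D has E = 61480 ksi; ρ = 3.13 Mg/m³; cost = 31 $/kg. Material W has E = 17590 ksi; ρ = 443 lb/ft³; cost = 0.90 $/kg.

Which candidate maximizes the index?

material Z

After converting to SI:
  material V: E = 297.5 GPa, ρ = 1860 kg/m³, cost = 507.1 $/kg
  material Z: E = 210.0 GPa, ρ = 7845 kg/m³, cost = 0.8157 $/kg
  material C: E = 117.2 GPa, ρ = 1550 kg/m³, cost = 42.70 $/kg
  material L: E = 2.220 GPa, ρ = 1210 kg/m³, cost = 4.790 $/kg
  material D: E = 423.9 GPa, ρ = 3130 kg/m³, cost = 31.00 $/kg
  material W: E = 121.3 GPa, ρ = 7096 kg/m³, cost = 0.9000 $/kg
  material Z: M = 32.8 MN·m per $
  material W: M = 19.0 MN·m per $
  material D: M = 4.37 MN·m per $
  material C: M = 1.77 MN·m per $
  material L: M = 0.383 MN·m per $
  material V: M = 0.315 MN·m per $
Highest index: material Z.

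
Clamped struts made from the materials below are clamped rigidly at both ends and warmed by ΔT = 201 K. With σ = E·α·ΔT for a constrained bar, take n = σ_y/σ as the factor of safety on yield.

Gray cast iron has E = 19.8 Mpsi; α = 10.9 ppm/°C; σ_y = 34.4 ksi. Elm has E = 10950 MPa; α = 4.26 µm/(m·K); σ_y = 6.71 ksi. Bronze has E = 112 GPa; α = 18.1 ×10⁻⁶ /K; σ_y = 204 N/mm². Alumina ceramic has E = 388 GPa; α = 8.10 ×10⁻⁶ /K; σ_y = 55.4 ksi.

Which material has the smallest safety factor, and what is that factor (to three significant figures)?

bronze, n = 0.501

Per material, after unit conversion:
  gray cast iron: E = 136.5, α = 10.9, σ_y = 237.2 → σ = 299 MPa, n = 0.793
  elm: E = 10.95, α = 4.26, σ_y = 46.26 → σ = 9.38 MPa, n = 4.93
  bronze: E = 112.0, α = 18.1, σ_y = 204.0 → σ = 407 MPa, n = 0.501
  alumina ceramic: E = 388.0, α = 8.10, σ_y = 382.0 → σ = 632 MPa, n = 0.605
Smallest n: bronze with n = 0.501.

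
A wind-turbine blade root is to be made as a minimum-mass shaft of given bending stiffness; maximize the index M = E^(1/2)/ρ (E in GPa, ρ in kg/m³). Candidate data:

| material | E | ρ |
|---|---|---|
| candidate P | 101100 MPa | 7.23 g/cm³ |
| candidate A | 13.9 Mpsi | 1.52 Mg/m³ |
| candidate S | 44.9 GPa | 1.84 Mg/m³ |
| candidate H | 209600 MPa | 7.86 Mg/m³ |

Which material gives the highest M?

In SI units:
  candidate P: E = 101.1 GPa, ρ = 7230 kg/m³
  candidate A: E = 95.84 GPa, ρ = 1520 kg/m³
  candidate S: E = 44.90 GPa, ρ = 1840 kg/m³
  candidate H: E = 209.6 GPa, ρ = 7860 kg/m³
  candidate A: M = 6.44×10⁻³
  candidate S: M = 3.64×10⁻³
  candidate H: M = 1.84×10⁻³
  candidate P: M = 1.39×10⁻³
The maximum is for candidate A.

candidate A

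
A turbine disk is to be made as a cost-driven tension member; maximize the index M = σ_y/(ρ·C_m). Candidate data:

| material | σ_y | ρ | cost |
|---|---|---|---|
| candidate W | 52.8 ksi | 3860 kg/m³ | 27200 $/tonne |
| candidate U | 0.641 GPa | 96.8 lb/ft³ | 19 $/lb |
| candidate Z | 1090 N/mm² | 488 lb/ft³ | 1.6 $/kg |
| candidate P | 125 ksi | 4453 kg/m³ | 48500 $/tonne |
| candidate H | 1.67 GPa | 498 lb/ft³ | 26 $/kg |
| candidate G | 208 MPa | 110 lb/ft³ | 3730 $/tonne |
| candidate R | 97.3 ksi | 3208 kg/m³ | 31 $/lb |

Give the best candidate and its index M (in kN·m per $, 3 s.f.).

After converting to SI:
  candidate W: σ_y = 364.0 MPa, ρ = 3860 kg/m³, cost = 27.20 $/kg
  candidate U: σ_y = 641.0 MPa, ρ = 1551 kg/m³, cost = 41.89 $/kg
  candidate Z: σ_y = 1090 MPa, ρ = 7817 kg/m³, cost = 1.600 $/kg
  candidate P: σ_y = 861.8 MPa, ρ = 4453 kg/m³, cost = 48.50 $/kg
  candidate H: σ_y = 1670 MPa, ρ = 7977 kg/m³, cost = 26.00 $/kg
  candidate G: σ_y = 208.0 MPa, ρ = 1762 kg/m³, cost = 3.730 $/kg
  candidate R: σ_y = 670.9 MPa, ρ = 3208 kg/m³, cost = 68.34 $/kg
  candidate Z: M = 87.1 kN·m per $
  candidate G: M = 31.6 kN·m per $
  candidate U: M = 9.87 kN·m per $
  candidate H: M = 8.05 kN·m per $
  candidate P: M = 3.99 kN·m per $
  candidate W: M = 3.47 kN·m per $
  candidate R: M = 3.06 kN·m per $
The maximum is for candidate Z.

candidate Z, M = 87.1 kN·m per $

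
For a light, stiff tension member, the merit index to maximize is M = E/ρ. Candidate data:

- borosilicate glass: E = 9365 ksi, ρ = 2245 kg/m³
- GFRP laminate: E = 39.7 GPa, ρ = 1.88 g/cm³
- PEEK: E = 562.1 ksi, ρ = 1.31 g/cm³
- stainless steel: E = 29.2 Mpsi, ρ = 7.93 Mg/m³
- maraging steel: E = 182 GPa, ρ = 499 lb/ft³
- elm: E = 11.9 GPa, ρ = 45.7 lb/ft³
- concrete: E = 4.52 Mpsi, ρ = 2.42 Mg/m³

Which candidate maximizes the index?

Putting every candidate on a common basis:
  borosilicate glass: E = 64.57 GPa, ρ = 2245 kg/m³
  GFRP laminate: E = 39.70 GPa, ρ = 1880 kg/m³
  PEEK: E = 3.876 GPa, ρ = 1310 kg/m³
  stainless steel: E = 201.3 GPa, ρ = 7930 kg/m³
  maraging steel: E = 182.0 GPa, ρ = 7993 kg/m³
  elm: E = 11.90 GPa, ρ = 732.0 kg/m³
  concrete: E = 31.16 GPa, ρ = 2420 kg/m³
  borosilicate glass: M = 28.8 MN·m/kg
  stainless steel: M = 25.4 MN·m/kg
  maraging steel: M = 22.8 MN·m/kg
  GFRP laminate: M = 21.1 MN·m/kg
  elm: M = 16.3 MN·m/kg
  concrete: M = 12.9 MN·m/kg
  PEEK: M = 2.96 MN·m/kg
Borosilicate glass has the largest M.

borosilicate glass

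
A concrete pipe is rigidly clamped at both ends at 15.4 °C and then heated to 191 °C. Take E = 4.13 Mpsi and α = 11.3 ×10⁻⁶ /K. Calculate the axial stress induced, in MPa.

E = 4.13 Mpsi = 28.48 GPa.
ΔT = 175.6 K. Constrained thermal stress σ = E·α·ΔT = 28.48×10³ MPa × 11.3×10⁻⁶ × 175.6 = 56.5 MPa (compressive).

56.5 MPa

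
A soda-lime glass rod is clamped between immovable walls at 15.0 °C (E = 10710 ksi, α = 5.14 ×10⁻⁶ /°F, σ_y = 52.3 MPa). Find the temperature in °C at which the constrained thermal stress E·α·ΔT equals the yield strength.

91.6 °C

E = 10710 ksi = 73.84 GPa.
α = 5.14×10⁻⁶/°F × 9/5 = 9.25×10⁻⁶/K.
E·α·ΔT = 52.30 MPa ⇒ ΔT = 52.30 / (73.84×10³ × 9.25×10⁻⁶) = 76.55 K.
T = 15.0 + 76.55 = 91.55 °C.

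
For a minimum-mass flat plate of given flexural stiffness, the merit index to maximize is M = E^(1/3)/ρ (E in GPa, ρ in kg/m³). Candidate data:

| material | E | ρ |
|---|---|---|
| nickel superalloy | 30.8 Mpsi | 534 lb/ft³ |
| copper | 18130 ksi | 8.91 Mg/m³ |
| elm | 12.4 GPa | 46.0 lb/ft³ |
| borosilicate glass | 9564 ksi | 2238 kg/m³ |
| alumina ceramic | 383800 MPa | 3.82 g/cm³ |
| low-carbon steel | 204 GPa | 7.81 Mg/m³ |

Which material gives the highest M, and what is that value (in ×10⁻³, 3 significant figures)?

Convert each candidate to consistent units, then evaluate M:
  nickel superalloy: E = 212.4 GPa, ρ = 8554 kg/m³
  copper: E = 125.0 GPa, ρ = 8910 kg/m³
  elm: E = 12.40 GPa, ρ = 736.8 kg/m³
  borosilicate glass: E = 65.94 GPa, ρ = 2238 kg/m³
  alumina ceramic: E = 383.8 GPa, ρ = 3820 kg/m³
  low-carbon steel: E = 204.0 GPa, ρ = 7810 kg/m³
  elm: M = 3.14×10⁻³
  alumina ceramic: M = 1.90×10⁻³
  borosilicate glass: M = 1.81×10⁻³
  low-carbon steel: M = 0.754×10⁻³
  nickel superalloy: M = 0.697×10⁻³
  copper: M = 0.561×10⁻³
The maximum is for elm.

elm, M = 3.14×10⁻³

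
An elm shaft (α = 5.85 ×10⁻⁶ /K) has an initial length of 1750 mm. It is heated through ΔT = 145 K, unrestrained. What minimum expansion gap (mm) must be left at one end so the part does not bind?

1.48 mm

ΔL = α·L₀·ΔT = 5.85×10⁻⁶ × 1750 mm × 145.0 K = 1.48 mm.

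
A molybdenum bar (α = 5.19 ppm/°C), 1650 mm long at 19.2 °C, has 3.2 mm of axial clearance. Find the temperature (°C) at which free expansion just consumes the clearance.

393 °C

α·L₀·ΔT = 3.2 mm ⇒ ΔT = 3.2 / (5.19×10⁻⁶ × 1650.0) = 373.7 K.
T = 19.2 + 373.7 = 392.9 °C.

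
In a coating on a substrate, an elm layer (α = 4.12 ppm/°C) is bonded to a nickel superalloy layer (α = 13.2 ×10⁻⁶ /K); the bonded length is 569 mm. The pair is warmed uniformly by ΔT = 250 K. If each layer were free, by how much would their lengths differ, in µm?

Δα = |4.12 − 13.2|×10⁻⁶/K = 9.08×10⁻⁶/K.
ΔL_mismatch = Δα·L·ΔT = 9.08×10⁻⁶ × 569.0 mm × 250.0 K = 1290 µm.

1290 µm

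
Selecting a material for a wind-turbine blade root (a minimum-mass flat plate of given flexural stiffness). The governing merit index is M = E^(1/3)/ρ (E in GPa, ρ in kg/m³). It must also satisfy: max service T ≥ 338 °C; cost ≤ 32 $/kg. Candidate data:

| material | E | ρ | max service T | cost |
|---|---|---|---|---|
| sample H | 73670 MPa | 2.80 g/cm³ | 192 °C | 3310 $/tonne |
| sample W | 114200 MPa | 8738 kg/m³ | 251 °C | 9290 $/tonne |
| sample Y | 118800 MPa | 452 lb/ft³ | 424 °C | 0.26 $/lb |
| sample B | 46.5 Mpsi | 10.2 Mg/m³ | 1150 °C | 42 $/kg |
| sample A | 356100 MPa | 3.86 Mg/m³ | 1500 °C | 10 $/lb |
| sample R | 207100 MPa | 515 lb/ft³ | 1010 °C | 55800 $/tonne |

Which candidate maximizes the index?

Screen on constraints: max service T ≥ 338 °C; cost ≤ 32 $/kg. Survivors: sample Y, sample A.
Normalizing units and computing the index:
  sample Y: E = 118.8 GPa, ρ = 7240 kg/m³
  sample A: E = 356.1 GPa, ρ = 3860 kg/m³
  sample A: M = 1.84×10⁻³
  sample Y: M = 0.679×10⁻³
Highest index: sample A.

sample A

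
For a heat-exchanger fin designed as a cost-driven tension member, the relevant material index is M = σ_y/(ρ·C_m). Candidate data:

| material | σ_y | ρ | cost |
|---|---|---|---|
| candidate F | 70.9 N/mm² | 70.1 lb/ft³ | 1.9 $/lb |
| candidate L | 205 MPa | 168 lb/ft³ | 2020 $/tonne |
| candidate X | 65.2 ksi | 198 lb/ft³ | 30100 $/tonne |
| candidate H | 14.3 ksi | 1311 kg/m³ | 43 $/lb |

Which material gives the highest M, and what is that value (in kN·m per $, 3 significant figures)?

candidate L, M = 37.7 kN·m per $

Normalizing units and computing the index:
  candidate F: σ_y = 70.90 MPa, ρ = 1123 kg/m³, cost = 4.189 $/kg
  candidate L: σ_y = 205.0 MPa, ρ = 2691 kg/m³, cost = 2.020 $/kg
  candidate X: σ_y = 449.5 MPa, ρ = 3172 kg/m³, cost = 30.10 $/kg
  candidate H: σ_y = 98.60 MPa, ρ = 1311 kg/m³, cost = 94.80 $/kg
  candidate L: M = 37.7 kN·m per $
  candidate F: M = 15.1 kN·m per $
  candidate X: M = 4.71 kN·m per $
  candidate H: M = 0.793 kN·m per $
Candidate L has the largest M.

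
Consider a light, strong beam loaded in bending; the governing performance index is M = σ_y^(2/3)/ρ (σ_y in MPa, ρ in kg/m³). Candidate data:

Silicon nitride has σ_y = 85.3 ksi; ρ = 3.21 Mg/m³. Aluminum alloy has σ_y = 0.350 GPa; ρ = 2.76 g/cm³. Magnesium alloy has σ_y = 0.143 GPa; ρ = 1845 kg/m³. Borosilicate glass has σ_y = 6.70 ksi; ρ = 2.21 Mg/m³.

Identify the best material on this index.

After converting to SI:
  silicon nitride: σ_y = 588.1 MPa, ρ = 3210 kg/m³
  aluminum alloy: σ_y = 350.0 MPa, ρ = 2760 kg/m³
  magnesium alloy: σ_y = 143.0 MPa, ρ = 1845 kg/m³
  borosilicate glass: σ_y = 46.19 MPa, ρ = 2210 kg/m³
  silicon nitride: M = 21.9×10⁻³
  aluminum alloy: M = 18.0×10⁻³
  magnesium alloy: M = 14.8×10⁻³
  borosilicate glass: M = 5.83×10⁻³
Silicon nitride has the largest M.

silicon nitride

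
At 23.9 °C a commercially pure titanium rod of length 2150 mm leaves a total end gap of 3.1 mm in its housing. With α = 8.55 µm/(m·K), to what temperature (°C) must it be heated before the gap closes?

α·L₀·ΔT = 3.1 mm ⇒ ΔT = 3.1 / (8.55×10⁻⁶ × 2150.0) = 168.6 K.
T = 23.9 + 168.6 = 192.5 °C.

193 °C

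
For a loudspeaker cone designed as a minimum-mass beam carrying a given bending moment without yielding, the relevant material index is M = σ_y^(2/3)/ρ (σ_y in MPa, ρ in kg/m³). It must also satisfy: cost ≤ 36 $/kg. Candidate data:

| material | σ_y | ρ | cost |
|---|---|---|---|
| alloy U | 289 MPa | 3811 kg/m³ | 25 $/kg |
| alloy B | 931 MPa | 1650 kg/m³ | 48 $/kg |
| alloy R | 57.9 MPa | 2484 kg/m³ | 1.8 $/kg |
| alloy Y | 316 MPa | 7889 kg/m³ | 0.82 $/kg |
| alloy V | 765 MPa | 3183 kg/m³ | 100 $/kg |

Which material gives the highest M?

Screen on constraints: cost ≤ 36 $/kg. Survivors: alloy U, alloy R, alloy Y.
Per-candidate index values:
  alloy U: M = 11.5×10⁻³
  alloy R: M = 6.03×10⁻³
  alloy Y: M = 5.88×10⁻³
Alloy U has the largest M.

alloy U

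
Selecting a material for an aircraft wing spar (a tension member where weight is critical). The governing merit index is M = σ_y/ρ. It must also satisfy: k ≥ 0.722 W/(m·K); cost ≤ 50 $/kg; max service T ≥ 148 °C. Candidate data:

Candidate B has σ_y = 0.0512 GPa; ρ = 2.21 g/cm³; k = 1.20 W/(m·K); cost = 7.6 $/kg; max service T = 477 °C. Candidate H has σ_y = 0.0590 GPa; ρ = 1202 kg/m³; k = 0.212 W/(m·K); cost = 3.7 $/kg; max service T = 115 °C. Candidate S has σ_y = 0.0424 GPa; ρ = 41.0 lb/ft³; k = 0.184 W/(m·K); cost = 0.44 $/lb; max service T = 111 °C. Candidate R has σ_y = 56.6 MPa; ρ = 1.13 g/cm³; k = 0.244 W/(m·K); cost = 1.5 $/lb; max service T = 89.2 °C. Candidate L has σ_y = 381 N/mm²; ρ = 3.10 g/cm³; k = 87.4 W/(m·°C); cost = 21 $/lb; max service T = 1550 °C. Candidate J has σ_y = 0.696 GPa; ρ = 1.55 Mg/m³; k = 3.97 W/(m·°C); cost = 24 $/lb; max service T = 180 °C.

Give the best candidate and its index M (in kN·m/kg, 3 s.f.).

Screen on constraints: k ≥ 0.722 W/(m·K); cost ≤ 50 $/kg; max service T ≥ 148 °C. Survivors: candidate B, candidate L.
Normalizing units and computing the index:
  candidate B: σ_y = 51.20 MPa, ρ = 2210 kg/m³
  candidate L: σ_y = 381.0 MPa, ρ = 3100 kg/m³
  candidate L: M = 123 kN·m/kg
  candidate B: M = 23.2 kN·m/kg
Highest index: candidate L.

candidate L, M = 123 kN·m/kg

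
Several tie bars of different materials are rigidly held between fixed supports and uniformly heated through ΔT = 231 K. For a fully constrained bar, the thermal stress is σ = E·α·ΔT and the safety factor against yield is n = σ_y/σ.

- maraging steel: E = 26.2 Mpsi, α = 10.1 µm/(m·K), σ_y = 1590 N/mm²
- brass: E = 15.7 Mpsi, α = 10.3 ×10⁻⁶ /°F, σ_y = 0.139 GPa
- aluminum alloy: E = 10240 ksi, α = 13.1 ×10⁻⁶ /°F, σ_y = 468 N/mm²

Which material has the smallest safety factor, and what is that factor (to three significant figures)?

Converting E to GPa, α to ×10⁻⁶/K, σ_y to MPa, then σ and n for each:
  maraging steel: E = 180.6, α = 10.1, σ_y = 1590 → σ = 421 MPa, n = 3.77
  brass: E = 108.2, α = 18.5, σ_y = 139.0 → σ = 464 MPa, n = 0.300
  aluminum alloy: E = 70.60, α = 23.6, σ_y = 468.0 → σ = 385 MPa, n = 1.22
The minimum is brass at n = 0.300.

brass, n = 0.300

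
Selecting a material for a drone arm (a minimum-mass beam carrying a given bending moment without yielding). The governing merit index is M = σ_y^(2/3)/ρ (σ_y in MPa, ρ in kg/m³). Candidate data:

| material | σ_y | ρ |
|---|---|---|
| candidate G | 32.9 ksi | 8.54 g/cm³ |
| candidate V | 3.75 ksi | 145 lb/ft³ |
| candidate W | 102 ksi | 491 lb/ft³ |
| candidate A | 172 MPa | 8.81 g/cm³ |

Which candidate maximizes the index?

candidate W

After converting to SI:
  candidate G: σ_y = 226.8 MPa, ρ = 8540 kg/m³
  candidate V: σ_y = 25.86 MPa, ρ = 2323 kg/m³
  candidate W: σ_y = 703.3 MPa, ρ = 7865 kg/m³
  candidate A: σ_y = 172.0 MPa, ρ = 8810 kg/m³
  candidate W: M = 10.1×10⁻³
  candidate G: M = 4.36×10⁻³
  candidate V: M = 3.76×10⁻³
  candidate A: M = 3.51×10⁻³
Candidate W has the largest M.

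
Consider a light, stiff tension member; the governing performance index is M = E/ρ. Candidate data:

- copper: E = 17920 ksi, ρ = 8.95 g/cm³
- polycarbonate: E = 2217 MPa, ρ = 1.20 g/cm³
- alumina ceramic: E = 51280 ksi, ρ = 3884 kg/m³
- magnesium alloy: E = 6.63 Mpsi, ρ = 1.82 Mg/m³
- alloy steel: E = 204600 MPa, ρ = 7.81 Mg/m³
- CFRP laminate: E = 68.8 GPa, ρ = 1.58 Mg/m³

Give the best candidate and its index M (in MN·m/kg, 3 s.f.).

In SI units:
  copper: E = 123.6 GPa, ρ = 8950 kg/m³
  polycarbonate: E = 2.217 GPa, ρ = 1200 kg/m³
  alumina ceramic: E = 353.6 GPa, ρ = 3884 kg/m³
  magnesium alloy: E = 45.71 GPa, ρ = 1820 kg/m³
  alloy steel: E = 204.6 GPa, ρ = 7810 kg/m³
  CFRP laminate: E = 68.80 GPa, ρ = 1580 kg/m³
  alumina ceramic: M = 91.0 MN·m/kg
  CFRP laminate: M = 43.5 MN·m/kg
  alloy steel: M = 26.2 MN·m/kg
  magnesium alloy: M = 25.1 MN·m/kg
  copper: M = 13.8 MN·m/kg
  polycarbonate: M = 1.85 MN·m/kg
Highest index: alumina ceramic.

alumina ceramic, M = 91.0 MN·m/kg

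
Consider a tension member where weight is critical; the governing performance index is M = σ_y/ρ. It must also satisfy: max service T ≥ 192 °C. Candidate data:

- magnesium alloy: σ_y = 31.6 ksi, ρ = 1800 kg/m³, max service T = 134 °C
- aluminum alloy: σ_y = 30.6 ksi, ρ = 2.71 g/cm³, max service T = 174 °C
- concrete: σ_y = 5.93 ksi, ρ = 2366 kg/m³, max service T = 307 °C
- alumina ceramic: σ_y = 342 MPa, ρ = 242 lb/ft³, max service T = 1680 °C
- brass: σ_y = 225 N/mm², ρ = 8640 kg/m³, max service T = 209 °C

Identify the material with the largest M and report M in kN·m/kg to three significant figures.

Screen on constraints: max service T ≥ 192 °C. Survivors: concrete, alumina ceramic, brass.
Normalizing units and computing the index:
  concrete: σ_y = 40.89 MPa, ρ = 2366 kg/m³
  alumina ceramic: σ_y = 342.0 MPa, ρ = 3876 kg/m³
  brass: σ_y = 225.0 MPa, ρ = 8640 kg/m³
  alumina ceramic: M = 88.2 kN·m/kg
  brass: M = 26.0 kN·m/kg
  concrete: M = 17.3 kN·m/kg
Alumina ceramic has the largest M.

alumina ceramic, M = 88.2 kN·m/kg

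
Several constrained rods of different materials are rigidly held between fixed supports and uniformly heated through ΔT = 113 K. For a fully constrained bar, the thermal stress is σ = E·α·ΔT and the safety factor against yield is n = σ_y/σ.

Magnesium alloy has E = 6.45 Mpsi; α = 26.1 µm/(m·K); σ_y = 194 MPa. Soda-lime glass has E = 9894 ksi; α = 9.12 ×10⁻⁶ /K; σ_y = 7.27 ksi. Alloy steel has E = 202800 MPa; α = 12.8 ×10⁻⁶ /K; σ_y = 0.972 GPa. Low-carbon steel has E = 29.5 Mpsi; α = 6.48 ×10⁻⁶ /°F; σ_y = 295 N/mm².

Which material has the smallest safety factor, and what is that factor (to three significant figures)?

In consistent units (E in GPa, α in ×10⁻⁶/K, σ_y in MPa):
  magnesium alloy: E = 44.47, α = 26.1, σ_y = 194.0 → σ = 131 MPa, n = 1.48
  soda-lime glass: E = 68.22, α = 9.12, σ_y = 50.12 → σ = 70.3 MPa, n = 0.713
  alloy steel: E = 202.8, α = 12.8, σ_y = 972.0 → σ = 293 MPa, n = 3.31
  low-carbon steel: E = 203.4, α = 11.7, σ_y = 295.0 → σ = 268 MPa, n = 1.10
Smallest n: soda-lime glass with n = 0.713.

soda-lime glass, n = 0.713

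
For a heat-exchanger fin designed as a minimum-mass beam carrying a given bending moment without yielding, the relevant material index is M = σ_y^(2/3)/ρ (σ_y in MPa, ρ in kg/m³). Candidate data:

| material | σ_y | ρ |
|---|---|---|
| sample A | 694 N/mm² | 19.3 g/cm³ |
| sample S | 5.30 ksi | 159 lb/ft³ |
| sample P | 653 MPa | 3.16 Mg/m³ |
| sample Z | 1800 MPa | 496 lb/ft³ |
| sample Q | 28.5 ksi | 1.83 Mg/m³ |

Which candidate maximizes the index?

sample P

In SI units:
  sample A: σ_y = 694.0 MPa, ρ = 19300 kg/m³
  sample S: σ_y = 36.54 MPa, ρ = 2547 kg/m³
  sample P: σ_y = 653.0 MPa, ρ = 3160 kg/m³
  sample Z: σ_y = 1800 MPa, ρ = 7945 kg/m³
  sample Q: σ_y = 196.5 MPa, ρ = 1830 kg/m³
  sample P: M = 23.8×10⁻³
  sample Z: M = 18.6×10⁻³
  sample Q: M = 18.5×10⁻³
  sample S: M = 4.32×10⁻³
  sample A: M = 4.06×10⁻³
Sample P ranks first.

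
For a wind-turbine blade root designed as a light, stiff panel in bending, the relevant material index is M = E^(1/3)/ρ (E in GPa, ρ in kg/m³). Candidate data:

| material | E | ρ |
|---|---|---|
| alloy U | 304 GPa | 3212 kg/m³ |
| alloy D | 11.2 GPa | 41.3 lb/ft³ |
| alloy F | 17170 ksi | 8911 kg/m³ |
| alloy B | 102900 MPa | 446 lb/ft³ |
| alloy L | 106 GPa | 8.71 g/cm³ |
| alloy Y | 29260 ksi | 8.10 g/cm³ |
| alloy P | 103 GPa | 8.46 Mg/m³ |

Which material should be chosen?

In SI units:
  alloy U: E = 304.0 GPa, ρ = 3212 kg/m³
  alloy D: E = 11.20 GPa, ρ = 661.6 kg/m³
  alloy F: E = 118.4 GPa, ρ = 8911 kg/m³
  alloy B: E = 102.9 GPa, ρ = 7144 kg/m³
  alloy L: E = 106.0 GPa, ρ = 8710 kg/m³
  alloy Y: E = 201.7 GPa, ρ = 8100 kg/m³
  alloy P: E = 103.0 GPa, ρ = 8460 kg/m³
  alloy D: M = 3.38×10⁻³
  alloy U: M = 2.09×10⁻³
  alloy Y: M = 0.724×10⁻³
  alloy B: M = 0.656×10⁻³
  alloy P: M = 0.554×10⁻³
  alloy F: M = 0.551×10⁻³
  alloy L: M = 0.543×10⁻³
The maximum is for alloy D.

alloy D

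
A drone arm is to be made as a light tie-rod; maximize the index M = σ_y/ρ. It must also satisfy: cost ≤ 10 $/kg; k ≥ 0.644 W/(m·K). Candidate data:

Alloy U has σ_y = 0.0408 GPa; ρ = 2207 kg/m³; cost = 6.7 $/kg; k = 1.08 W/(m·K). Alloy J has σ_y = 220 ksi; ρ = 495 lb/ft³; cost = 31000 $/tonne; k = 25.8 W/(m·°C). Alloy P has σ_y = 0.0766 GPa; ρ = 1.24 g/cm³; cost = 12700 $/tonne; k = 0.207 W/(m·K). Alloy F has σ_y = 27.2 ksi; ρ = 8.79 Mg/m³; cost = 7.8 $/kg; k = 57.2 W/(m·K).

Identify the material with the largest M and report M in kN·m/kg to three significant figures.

alloy F, M = 21.3 kN·m/kg

Screen on constraints: cost ≤ 10 $/kg; k ≥ 0.644 W/(m·K). Survivors: alloy U, alloy F.
In SI units:
  alloy U: σ_y = 40.80 MPa, ρ = 2207 kg/m³
  alloy F: σ_y = 187.5 MPa, ρ = 8790 kg/m³
  alloy F: M = 21.3 kN·m/kg
  alloy U: M = 18.5 kN·m/kg
Alloy F ranks first.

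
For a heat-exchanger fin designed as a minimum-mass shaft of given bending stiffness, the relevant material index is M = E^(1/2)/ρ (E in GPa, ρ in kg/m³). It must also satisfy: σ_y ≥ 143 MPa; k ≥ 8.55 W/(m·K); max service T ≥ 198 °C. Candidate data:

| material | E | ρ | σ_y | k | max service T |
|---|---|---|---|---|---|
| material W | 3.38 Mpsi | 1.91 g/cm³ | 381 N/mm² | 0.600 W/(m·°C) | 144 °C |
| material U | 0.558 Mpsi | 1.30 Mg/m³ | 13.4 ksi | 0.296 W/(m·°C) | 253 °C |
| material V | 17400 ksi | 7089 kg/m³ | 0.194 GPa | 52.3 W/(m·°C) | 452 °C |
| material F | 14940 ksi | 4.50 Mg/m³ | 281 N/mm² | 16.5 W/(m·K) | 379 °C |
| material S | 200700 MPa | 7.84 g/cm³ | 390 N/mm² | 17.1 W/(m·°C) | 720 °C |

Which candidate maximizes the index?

Screen on constraints: σ_y ≥ 143 MPa; k ≥ 8.55 W/(m·K); max service T ≥ 198 °C. Survivors: material V, material F, material S.
Convert each candidate to consistent units, then evaluate M:
  material V: E = 120.0 GPa, ρ = 7089 kg/m³
  material F: E = 103.0 GPa, ρ = 4500 kg/m³
  material S: E = 200.7 GPa, ρ = 7840 kg/m³
  material F: M = 2.26×10⁻³
  material S: M = 1.81×10⁻³
  material V: M = 1.55×10⁻³
Highest index: material F.

material F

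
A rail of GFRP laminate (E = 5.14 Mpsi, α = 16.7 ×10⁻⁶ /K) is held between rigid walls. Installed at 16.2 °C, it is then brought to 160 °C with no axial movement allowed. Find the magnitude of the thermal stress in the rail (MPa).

85.1 MPa

E = 5.14 Mpsi = 35.44 GPa.
ΔT = 143.8 K. Constrained thermal stress σ = E·α·ΔT = 35.44×10³ MPa × 16.7×10⁻⁶ × 143.8 = 85.1 MPa (compressive).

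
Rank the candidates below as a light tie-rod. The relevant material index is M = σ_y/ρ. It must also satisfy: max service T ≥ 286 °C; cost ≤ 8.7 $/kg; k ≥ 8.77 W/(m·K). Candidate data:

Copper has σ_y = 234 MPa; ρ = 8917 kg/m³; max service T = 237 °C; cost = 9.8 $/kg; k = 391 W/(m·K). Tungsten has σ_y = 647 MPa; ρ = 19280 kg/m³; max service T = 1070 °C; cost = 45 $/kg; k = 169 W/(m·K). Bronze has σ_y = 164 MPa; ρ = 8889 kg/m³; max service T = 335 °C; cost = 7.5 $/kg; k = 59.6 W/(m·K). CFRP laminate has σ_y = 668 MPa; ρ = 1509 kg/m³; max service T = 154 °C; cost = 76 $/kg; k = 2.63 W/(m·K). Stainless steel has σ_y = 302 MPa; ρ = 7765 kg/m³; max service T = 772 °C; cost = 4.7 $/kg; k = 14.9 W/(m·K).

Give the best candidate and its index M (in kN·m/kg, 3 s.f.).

Screen on constraints: max service T ≥ 286 °C; cost ≤ 8.7 $/kg; k ≥ 8.77 W/(m·K). Survivors: bronze, stainless steel.
Per-candidate index values:
  stainless steel: M = 38.9 kN·m/kg
  bronze: M = 18.4 kN·m/kg
Stainless steel has the largest M.

stainless steel, M = 38.9 kN·m/kg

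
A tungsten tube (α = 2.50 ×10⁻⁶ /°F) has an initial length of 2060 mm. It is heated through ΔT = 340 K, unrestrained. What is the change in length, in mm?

3.15 mm

Convert α: 2.50×10⁻⁶/°F × (9/5) = 4.50×10⁻⁶/K.
ΔL = α·L₀·ΔT = 4.50×10⁻⁶ × 2060 mm × 340.0 K = 3.15 mm.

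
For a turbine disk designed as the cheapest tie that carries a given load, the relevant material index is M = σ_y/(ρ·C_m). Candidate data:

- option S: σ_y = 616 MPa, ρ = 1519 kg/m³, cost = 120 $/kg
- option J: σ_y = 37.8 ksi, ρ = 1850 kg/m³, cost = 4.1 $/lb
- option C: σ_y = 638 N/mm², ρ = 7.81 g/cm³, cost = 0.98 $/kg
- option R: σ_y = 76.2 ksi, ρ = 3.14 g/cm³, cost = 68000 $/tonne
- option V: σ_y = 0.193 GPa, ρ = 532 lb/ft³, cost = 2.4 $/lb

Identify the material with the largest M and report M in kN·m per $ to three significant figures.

option C, M = 83.4 kN·m per $

After converting to SI:
  option S: σ_y = 616.0 MPa, ρ = 1519 kg/m³, cost = 120.0 $/kg
  option J: σ_y = 260.6 MPa, ρ = 1850 kg/m³, cost = 9.039 $/kg
  option C: σ_y = 638.0 MPa, ρ = 7810 kg/m³, cost = 0.9800 $/kg
  option R: σ_y = 525.4 MPa, ρ = 3140 kg/m³, cost = 68.00 $/kg
  option V: σ_y = 193.0 MPa, ρ = 8522 kg/m³, cost = 5.291 $/kg
  option C: M = 83.4 kN·m per $
  option J: M = 15.6 kN·m per $
  option V: M = 4.28 kN·m per $
  option S: M = 3.38 kN·m per $
  option R: M = 2.46 kN·m per $
Option C ranks first.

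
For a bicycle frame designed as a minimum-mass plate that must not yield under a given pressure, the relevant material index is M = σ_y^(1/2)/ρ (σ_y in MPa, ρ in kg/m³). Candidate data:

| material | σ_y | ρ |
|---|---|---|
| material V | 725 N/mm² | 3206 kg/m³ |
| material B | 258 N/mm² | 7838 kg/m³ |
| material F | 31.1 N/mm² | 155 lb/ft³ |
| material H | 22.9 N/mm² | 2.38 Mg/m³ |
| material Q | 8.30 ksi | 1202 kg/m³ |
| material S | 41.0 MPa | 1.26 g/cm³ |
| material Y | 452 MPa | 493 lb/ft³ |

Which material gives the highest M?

material V

Putting every candidate on a common basis:
  material V: σ_y = 725.0 MPa, ρ = 3206 kg/m³
  material B: σ_y = 258.0 MPa, ρ = 7838 kg/m³
  material F: σ_y = 31.10 MPa, ρ = 2483 kg/m³
  material H: σ_y = 22.90 MPa, ρ = 2380 kg/m³
  material Q: σ_y = 57.23 MPa, ρ = 1202 kg/m³
  material S: σ_y = 41.00 MPa, ρ = 1260 kg/m³
  material Y: σ_y = 452.0 MPa, ρ = 7897 kg/m³
  material V: M = 8.40×10⁻³
  material Q: M = 6.29×10⁻³
  material S: M = 5.08×10⁻³
  material Y: M = 2.69×10⁻³
  material F: M = 2.25×10⁻³
  material B: M = 2.05×10⁻³
  material H: M = 2.01×10⁻³
The maximum is for material V.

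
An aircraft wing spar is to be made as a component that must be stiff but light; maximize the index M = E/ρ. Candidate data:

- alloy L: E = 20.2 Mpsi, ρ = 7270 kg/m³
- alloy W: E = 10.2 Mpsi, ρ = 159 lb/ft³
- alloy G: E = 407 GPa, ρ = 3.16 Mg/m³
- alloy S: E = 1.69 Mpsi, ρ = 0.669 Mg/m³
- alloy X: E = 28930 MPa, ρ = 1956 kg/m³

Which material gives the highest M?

alloy G

Convert each candidate to consistent units, then evaluate M:
  alloy L: E = 139.3 GPa, ρ = 7270 kg/m³
  alloy W: E = 70.33 GPa, ρ = 2547 kg/m³
  alloy G: E = 407.0 GPa, ρ = 3160 kg/m³
  alloy S: E = 11.65 GPa, ρ = 669.0 kg/m³
  alloy X: E = 28.93 GPa, ρ = 1956 kg/m³
  alloy G: M = 129 MN·m/kg
  alloy W: M = 27.6 MN·m/kg
  alloy L: M = 19.2 MN·m/kg
  alloy S: M = 17.4 MN·m/kg
  alloy X: M = 14.8 MN·m/kg
Alloy G ranks first.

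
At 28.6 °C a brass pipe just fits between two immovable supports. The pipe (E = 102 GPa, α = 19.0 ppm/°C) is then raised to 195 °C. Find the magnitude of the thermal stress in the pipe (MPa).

ΔT = 166.4 K. Constrained thermal stress σ = E·α·ΔT = 102.0×10³ MPa × 19.0×10⁻⁶ × 166.4 = 322 MPa (compressive).

322 MPa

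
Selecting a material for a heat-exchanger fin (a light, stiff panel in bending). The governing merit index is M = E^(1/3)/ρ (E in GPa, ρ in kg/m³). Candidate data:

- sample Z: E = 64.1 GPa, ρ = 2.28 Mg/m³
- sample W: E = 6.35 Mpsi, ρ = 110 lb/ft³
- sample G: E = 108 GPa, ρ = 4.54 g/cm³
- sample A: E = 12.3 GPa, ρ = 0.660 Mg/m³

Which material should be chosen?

sample A

In SI units:
  sample Z: E = 64.10 GPa, ρ = 2280 kg/m³
  sample W: E = 43.78 GPa, ρ = 1762 kg/m³
  sample G: E = 108.0 GPa, ρ = 4540 kg/m³
  sample A: E = 12.30 GPa, ρ = 660.0 kg/m³
  sample A: M = 3.50×10⁻³
  sample W: M = 2.00×10⁻³
  sample Z: M = 1.76×10⁻³
  sample G: M = 1.05×10⁻³
Highest index: sample A.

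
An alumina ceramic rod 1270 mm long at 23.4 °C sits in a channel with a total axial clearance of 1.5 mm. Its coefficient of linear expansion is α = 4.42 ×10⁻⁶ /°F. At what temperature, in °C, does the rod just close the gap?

172 °C

α = 4.42×10⁻⁶/°F × 9/5 = 7.96×10⁻⁶/K.
α·L₀·ΔT = 1.5 mm ⇒ ΔT = 1.5 / (7.96×10⁻⁶ × 1270.0) = 148.5 K.
T = 23.4 + 148.5 = 171.9 °C.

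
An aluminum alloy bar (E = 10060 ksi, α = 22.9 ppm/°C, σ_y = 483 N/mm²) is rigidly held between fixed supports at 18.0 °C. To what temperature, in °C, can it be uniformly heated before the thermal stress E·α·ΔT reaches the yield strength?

322 °C

E = 10060 ksi = 69.36 GPa.
σ_y = 483 N/mm² = 483.0 MPa.
E·α·ΔT = 483.0 MPa ⇒ ΔT = 483.0 / (69.36×10³ × 22.9×10⁻⁶) = 304.1 K.
T = 18.0 + 304.1 = 322.1 °C.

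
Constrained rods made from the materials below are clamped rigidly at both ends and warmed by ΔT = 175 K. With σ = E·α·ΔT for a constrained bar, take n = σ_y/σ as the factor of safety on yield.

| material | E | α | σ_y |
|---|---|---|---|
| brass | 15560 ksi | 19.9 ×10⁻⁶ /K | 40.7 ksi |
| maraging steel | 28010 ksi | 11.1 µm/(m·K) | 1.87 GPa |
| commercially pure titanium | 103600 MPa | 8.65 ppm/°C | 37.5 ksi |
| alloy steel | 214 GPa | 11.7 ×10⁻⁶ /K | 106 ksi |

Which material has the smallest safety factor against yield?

Converting E to GPa, α to ×10⁻⁶/K, σ_y to MPa, then σ and n for each:
  brass: E = 107.3, α = 19.9, σ_y = 280.6 → σ = 374 MPa, n = 0.751
  maraging steel: E = 193.1, α = 11.1, σ_y = 1870 → σ = 375 MPa, n = 4.98
  commercially pure titanium: E = 103.6, α = 8.65, σ_y = 258.6 → σ = 157 MPa, n = 1.65
  alloy steel: E = 214.0, α = 11.7, σ_y = 730.8 → σ = 438 MPa, n = 1.67
The minimum is brass at n = 0.751.

brass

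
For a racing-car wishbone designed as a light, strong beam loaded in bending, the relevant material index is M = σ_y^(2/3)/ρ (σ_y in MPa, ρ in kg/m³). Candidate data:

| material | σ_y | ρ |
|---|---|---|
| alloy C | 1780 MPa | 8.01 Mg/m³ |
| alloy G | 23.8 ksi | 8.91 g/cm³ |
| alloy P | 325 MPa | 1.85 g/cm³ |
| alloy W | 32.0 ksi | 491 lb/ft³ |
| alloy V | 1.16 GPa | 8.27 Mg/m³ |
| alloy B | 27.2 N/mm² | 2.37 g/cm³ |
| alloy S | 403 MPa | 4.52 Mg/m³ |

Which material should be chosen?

Normalizing units and computing the index:
  alloy C: σ_y = 1780 MPa, ρ = 8010 kg/m³
  alloy G: σ_y = 164.1 MPa, ρ = 8910 kg/m³
  alloy P: σ_y = 325.0 MPa, ρ = 1850 kg/m³
  alloy W: σ_y = 220.6 MPa, ρ = 7865 kg/m³
  alloy V: σ_y = 1160 MPa, ρ = 8270 kg/m³
  alloy B: σ_y = 27.20 MPa, ρ = 2370 kg/m³
  alloy S: σ_y = 403.0 MPa, ρ = 4520 kg/m³
  alloy P: M = 25.6×10⁻³
  alloy C: M = 18.3×10⁻³
  alloy V: M = 13.3×10⁻³
  alloy S: M = 12.1×10⁻³
  alloy W: M = 4.64×10⁻³
  alloy B: M = 3.82×10⁻³
  alloy G: M = 3.36×10⁻³
Alloy P ranks first.

alloy P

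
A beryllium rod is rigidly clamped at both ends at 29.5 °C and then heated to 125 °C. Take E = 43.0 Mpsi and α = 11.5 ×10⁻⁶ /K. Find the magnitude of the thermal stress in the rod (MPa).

E = 43.0 Mpsi = 296.5 GPa.
ΔT = 95.50 K. Constrained thermal stress σ = E·α·ΔT = 296.5×10³ MPa × 11.5×10⁻⁶ × 95.50 = 326 MPa (compressive).

326 MPa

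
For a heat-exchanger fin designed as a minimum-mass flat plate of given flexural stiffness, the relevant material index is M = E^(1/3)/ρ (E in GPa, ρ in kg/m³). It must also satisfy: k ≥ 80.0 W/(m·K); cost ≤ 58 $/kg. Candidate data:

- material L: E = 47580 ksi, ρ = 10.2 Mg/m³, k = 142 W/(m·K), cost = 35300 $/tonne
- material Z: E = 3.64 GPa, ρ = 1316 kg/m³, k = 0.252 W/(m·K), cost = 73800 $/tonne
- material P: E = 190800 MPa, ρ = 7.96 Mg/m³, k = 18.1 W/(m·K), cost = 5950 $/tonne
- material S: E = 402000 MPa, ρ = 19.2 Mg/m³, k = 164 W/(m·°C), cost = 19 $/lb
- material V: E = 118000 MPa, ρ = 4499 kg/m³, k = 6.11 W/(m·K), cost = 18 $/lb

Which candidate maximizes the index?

material L

Screen on constraints: k ≥ 80.0 W/(m·K); cost ≤ 58 $/kg. Survivors: material L, material S.
Normalizing units and computing the index:
  material L: E = 328.1 GPa, ρ = 10200 kg/m³
  material S: E = 402.0 GPa, ρ = 19200 kg/m³
  material L: M = 0.676×10⁻³
  material S: M = 0.384×10⁻³
The maximum is for material L.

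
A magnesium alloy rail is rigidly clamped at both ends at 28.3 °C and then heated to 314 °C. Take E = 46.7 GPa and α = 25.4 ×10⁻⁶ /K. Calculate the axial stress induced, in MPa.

339 MPa

ΔT = 285.7 K. Constrained thermal stress σ = E·α·ΔT = 46.70×10³ MPa × 25.4×10⁻⁶ × 285.7 = 339 MPa (compressive).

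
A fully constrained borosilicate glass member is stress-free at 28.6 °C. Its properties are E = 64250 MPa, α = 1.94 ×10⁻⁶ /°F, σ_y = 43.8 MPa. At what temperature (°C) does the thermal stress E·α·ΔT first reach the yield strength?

224 °C

E = 64250 MPa = 64.25 GPa.
α = 1.94×10⁻⁶/°F × 9/5 = 3.49×10⁻⁶/K.
E·α·ΔT = 43.80 MPa ⇒ ΔT = 43.80 / (64.25×10³ × 3.49×10⁻⁶) = 195.2 K.
T = 28.6 + 195.2 = 223.8 °C.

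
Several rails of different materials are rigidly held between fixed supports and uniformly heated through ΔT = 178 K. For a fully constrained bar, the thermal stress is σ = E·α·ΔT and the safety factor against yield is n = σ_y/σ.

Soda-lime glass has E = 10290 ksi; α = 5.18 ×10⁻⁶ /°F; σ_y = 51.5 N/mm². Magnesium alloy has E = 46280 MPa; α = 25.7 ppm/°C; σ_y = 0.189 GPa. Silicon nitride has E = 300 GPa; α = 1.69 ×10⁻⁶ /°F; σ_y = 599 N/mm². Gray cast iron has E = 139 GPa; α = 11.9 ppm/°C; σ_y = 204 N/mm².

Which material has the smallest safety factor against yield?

soda-lime glass

Converting E to GPa, α to ×10⁻⁶/K, σ_y to MPa, then σ and n for each:
  soda-lime glass: E = 70.95, α = 9.32, σ_y = 51.50 → σ = 118 MPa, n = 0.437
  magnesium alloy: E = 46.28, α = 25.7, σ_y = 189.0 → σ = 212 MPa, n = 0.893
  silicon nitride: E = 300.0, α = 3.04, σ_y = 599.0 → σ = 162 MPa, n = 3.69
  gray cast iron: E = 139.0, α = 11.9, σ_y = 204.0 → σ = 294 MPa, n = 0.693
Soda-lime glass has the lowest safety factor, n = 0.437.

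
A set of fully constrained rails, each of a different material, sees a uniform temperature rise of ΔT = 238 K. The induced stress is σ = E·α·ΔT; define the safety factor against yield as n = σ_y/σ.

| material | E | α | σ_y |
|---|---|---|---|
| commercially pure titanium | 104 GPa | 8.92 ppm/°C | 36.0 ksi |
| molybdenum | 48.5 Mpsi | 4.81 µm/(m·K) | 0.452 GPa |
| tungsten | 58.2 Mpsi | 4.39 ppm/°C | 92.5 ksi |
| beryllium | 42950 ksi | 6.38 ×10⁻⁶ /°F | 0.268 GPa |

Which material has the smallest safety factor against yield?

In consistent units (E in GPa, α in ×10⁻⁶/K, σ_y in MPa):
  commercially pure titanium: E = 104.0, α = 8.92, σ_y = 248.2 → σ = 221 MPa, n = 1.12
  molybdenum: E = 334.4, α = 4.81, σ_y = 452.0 → σ = 383 MPa, n = 1.18
  tungsten: E = 401.3, α = 4.39, σ_y = 637.8 → σ = 419 MPa, n = 1.52
  beryllium: E = 296.1, α = 11.5, σ_y = 268.0 → σ = 809 MPa, n = 0.331
Smallest n: beryllium with n = 0.331.

beryllium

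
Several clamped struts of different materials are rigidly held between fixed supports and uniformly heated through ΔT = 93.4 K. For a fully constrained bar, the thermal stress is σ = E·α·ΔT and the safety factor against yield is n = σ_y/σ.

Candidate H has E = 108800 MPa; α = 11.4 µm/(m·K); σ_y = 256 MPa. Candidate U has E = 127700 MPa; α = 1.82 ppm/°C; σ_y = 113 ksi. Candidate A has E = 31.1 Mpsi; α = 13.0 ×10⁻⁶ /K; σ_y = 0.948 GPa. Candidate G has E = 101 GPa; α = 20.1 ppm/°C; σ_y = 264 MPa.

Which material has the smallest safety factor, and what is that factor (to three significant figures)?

Per material, after unit conversion:
  candidate H: E = 108.8, α = 11.4, σ_y = 256.0 → σ = 116 MPa, n = 2.21
  candidate U: E = 127.7, α = 1.82, σ_y = 779.1 → σ = 21.7 MPa, n = 35.9
  candidate A: E = 214.4, α = 13.0, σ_y = 948.0 → σ = 260 MPa, n = 3.64
  candidate G: E = 101.0, α = 20.1, σ_y = 264.0 → σ = 190 MPa, n = 1.39
Smallest n: candidate G with n = 1.39.

candidate G, n = 1.39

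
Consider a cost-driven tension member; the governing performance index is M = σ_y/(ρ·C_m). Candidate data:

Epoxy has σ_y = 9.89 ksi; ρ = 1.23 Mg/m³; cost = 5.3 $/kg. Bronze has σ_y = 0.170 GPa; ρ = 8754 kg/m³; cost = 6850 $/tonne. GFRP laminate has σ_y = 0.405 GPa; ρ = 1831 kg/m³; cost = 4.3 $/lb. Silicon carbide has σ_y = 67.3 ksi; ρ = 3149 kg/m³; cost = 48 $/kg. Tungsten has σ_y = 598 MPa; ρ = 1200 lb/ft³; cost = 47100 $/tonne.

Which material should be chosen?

GFRP laminate

In SI units:
  epoxy: σ_y = 68.19 MPa, ρ = 1230 kg/m³, cost = 5.300 $/kg
  bronze: σ_y = 170.0 MPa, ρ = 8754 kg/m³, cost = 6.850 $/kg
  GFRP laminate: σ_y = 405.0 MPa, ρ = 1831 kg/m³, cost = 9.480 $/kg
  silicon carbide: σ_y = 464.0 MPa, ρ = 3149 kg/m³, cost = 48.00 $/kg
  tungsten: σ_y = 598.0 MPa, ρ = 19220 kg/m³, cost = 47.10 $/kg
  GFRP laminate: M = 23.3 kN·m per $
  epoxy: M = 10.5 kN·m per $
  silicon carbide: M = 3.07 kN·m per $
  bronze: M = 2.83 kN·m per $
  tungsten: M = 0.661 kN·m per $
The maximum is for GFRP laminate.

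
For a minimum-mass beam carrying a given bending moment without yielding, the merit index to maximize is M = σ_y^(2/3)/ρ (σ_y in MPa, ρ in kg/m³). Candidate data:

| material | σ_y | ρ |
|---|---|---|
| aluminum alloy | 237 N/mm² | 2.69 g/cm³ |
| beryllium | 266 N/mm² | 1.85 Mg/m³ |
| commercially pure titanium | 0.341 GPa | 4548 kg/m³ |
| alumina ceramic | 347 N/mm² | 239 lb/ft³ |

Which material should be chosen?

In SI units:
  aluminum alloy: σ_y = 237.0 MPa, ρ = 2690 kg/m³
  beryllium: σ_y = 266.0 MPa, ρ = 1850 kg/m³
  commercially pure titanium: σ_y = 341.0 MPa, ρ = 4548 kg/m³
  alumina ceramic: σ_y = 347.0 MPa, ρ = 3828 kg/m³
  beryllium: M = 22.4×10⁻³
  aluminum alloy: M = 14.2×10⁻³
  alumina ceramic: M = 12.9×10⁻³
  commercially pure titanium: M = 10.7×10⁻³
Beryllium ranks first.

beryllium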